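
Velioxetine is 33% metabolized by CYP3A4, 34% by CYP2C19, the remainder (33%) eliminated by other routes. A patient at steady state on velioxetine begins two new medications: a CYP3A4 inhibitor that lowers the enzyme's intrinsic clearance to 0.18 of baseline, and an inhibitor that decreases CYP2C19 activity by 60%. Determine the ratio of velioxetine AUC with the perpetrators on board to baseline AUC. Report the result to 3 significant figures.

1.90

The CYP3A4 pathway (33% of clearance) is reduced to 0.18× activity: 0.33 × 0.18 = 0.0594.
The CYP2C19 pathway (34% of clearance) is reduced to 0.4× activity: 0.34 × 0.4 = 0.136.
Non-CYP routes (33%) are unchanged.
New clearance relative to baseline: 0.0594 + 0.136 + 0.33 = 0.5254.
Net AUC ratio = 1 / 0.5254 = 1.90.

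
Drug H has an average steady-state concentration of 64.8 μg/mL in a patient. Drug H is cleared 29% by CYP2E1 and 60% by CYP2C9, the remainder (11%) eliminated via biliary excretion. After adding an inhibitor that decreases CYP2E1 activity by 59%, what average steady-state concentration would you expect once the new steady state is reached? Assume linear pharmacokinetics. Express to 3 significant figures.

The CYP2E1 pathway (29% of clearance) is reduced to 0.41× activity: 0.29 × 0.41 = 0.1189.
CYP2C9 (60%) and the residual 11% are unaffected.
New clearance relative to baseline: 0.1189 + 0.6 + 0.11 = 0.8289.
With dosing unchanged, average steady-state concentration scales as 1/CL: 64.8 / 0.8289 = 78.2 μg/mL.

78.2 μg/mL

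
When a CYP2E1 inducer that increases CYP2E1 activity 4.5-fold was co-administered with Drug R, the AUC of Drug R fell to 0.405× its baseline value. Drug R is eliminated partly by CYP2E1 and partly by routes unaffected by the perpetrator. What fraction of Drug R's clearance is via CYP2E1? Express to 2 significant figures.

Write x for the fraction cleared via CYP2E1. The observed AUC change means clearance rose to 1/0.405 = 2.469 of baseline.
Only the CYP2E1 route changed, so 2.469 = x·4.5 + (1 − x), giving x = 0.42.

0.42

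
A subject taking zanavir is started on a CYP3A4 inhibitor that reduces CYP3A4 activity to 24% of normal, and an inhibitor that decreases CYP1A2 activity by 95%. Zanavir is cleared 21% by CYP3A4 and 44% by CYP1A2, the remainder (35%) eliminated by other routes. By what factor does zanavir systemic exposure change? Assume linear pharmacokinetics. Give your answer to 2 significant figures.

The CYP3A4 pathway (21% of clearance) drops to 0.24× activity: 0.21 × 0.24 = 0.0504.
The CYP1A2 pathway (44% of clearance) falls to 0.05× activity: 0.44 × 0.05 = 0.022.
The remaining 35% of clearance is unaffected.
New clearance relative to baseline: 0.0504 + 0.022 + 0.35 = 0.4224.
Because systemic exposure varies inversely with clearance, the combined effect is 1 / 0.4224 = 2.4.

2.4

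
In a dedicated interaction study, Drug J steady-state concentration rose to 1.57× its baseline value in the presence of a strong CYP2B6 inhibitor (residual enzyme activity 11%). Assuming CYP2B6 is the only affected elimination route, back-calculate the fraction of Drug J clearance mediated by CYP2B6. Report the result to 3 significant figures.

0.408

Call the CYP2B6 fraction fm. After the interaction, CL_new/CL_old = fm × 0.11 + (1 − fm).
Steady-state concentration ratio = 1 / (new CL fraction), so new CL fraction = 1 / 1.57 = 0.6369.
fm × 0.11 + 1 − fm = 0.6369  ⇒  fm × (0.11 − 1) = −0.3631  ⇒  fm = 0.408.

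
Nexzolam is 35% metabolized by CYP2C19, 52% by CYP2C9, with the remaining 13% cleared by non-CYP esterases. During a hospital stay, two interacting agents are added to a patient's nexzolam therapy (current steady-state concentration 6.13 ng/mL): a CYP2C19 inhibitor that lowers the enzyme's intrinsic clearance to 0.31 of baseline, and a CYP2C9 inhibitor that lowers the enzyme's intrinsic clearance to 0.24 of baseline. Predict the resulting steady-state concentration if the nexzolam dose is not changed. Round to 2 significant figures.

17 ng/mL

The CYP2C19 pathway (35% of clearance) is reduced to 0.31× activity: 0.35 × 0.31 = 0.1085.
The CYP2C9 pathway (52% of clearance) falls to 0.24× activity: 0.52 × 0.24 = 0.1248.
The remaining 13% of clearance is unaffected.
New clearance relative to baseline: 0.1085 + 0.1248 + 0.13 = 0.3633.
Steady-state concentration ∝ 1/CL: new value = 6.13 / 0.3633 = 17 ng/mL.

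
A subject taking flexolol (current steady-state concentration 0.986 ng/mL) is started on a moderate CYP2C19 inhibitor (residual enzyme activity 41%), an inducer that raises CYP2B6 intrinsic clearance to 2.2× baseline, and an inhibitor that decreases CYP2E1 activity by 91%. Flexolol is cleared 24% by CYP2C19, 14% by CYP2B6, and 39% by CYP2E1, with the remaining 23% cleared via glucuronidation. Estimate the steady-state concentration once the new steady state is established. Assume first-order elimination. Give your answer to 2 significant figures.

CYP2C19: 0.24 × 0.41 = 0.0984
CYP2B6: 0.14 × 2.2 = 0.308
CYP2E1: 0.39 × 0.09 = 0.0351
Other: 0.23 (unchanged)
Relative clearance = 0.0984 + 0.308 + 0.0351 + 0.23 = 0.6715.
Steady-state concentration ∝ 1/CL: new value = 0.986 / 0.6715 = 1.5 ng/mL.

1.5 ng/mL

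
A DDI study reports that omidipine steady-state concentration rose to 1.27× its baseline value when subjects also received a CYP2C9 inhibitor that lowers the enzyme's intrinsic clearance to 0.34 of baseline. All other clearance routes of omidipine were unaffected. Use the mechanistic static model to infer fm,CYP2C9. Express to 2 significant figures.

0.32

Write x for the fraction cleared via CYP2C9. The observed steady-state concentration change means clearance fell to 1/1.27 = 0.7874 of baseline.
Setting x·0.34 + (1 − x) = 0.7874 and solving: x = (0.7874 − 1)/(0.34 − 1) = 0.32.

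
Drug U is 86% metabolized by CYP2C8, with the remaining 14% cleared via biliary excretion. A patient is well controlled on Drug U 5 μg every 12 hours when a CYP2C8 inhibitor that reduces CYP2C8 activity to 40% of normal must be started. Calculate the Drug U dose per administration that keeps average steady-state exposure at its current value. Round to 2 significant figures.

2.4 μg

The CYP2C8 pathway (86% of clearance) drops to 0.4× activity: 0.86 × 0.4 = 0.344.
Non-CYP routes (14%) are unchanged.
CL_new/CL_old = 0.344 + 0.14 = 0.484.
Exposure is unchanged when dose changes in proportion to clearance. New dose = 5 μg × 0.484 = 2.4 μg.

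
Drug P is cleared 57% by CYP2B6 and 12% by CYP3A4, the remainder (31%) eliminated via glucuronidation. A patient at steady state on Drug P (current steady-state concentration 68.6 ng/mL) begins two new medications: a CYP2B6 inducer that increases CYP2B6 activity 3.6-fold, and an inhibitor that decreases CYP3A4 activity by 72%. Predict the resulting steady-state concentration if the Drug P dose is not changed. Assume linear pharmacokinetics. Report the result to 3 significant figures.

CYP2B6: 0.57 × 3.6 = 2.052
CYP3A4: 0.12 × 0.28 = 0.0336
Other: 0.31 (unchanged)
CL_new/CL_old = 2.052 + 0.0336 + 0.31 = 2.3956.
Dividing the baseline by the relative clearance: 68.6 / 2.3956 = 28.6 ng/mL.

28.6 ng/mL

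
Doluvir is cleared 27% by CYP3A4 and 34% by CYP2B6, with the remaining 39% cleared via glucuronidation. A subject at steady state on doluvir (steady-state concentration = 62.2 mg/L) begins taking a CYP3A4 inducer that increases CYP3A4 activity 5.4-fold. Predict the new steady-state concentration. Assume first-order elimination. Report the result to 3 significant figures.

The CYP3A4 pathway (27% of clearance) rises to 5.4× activity: 0.27 × 5.4 = 1.458.
CYP2B6 (34%) and the residual 39% are unaffected.
Relative clearance = 1.458 + 0.34 + 0.39 = 2.188.
New steady-state concentration = baseline ÷ relative clearance = 62.2 / 2.188 = 28.4 mg/L.

28.4 mg/L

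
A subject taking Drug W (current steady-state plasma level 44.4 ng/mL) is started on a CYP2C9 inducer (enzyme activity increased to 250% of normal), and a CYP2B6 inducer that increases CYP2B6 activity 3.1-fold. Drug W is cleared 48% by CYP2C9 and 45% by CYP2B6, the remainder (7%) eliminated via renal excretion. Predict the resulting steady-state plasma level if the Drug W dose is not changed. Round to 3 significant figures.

16.7 ng/mL

CYP2C9: 0.48 × 2.5 = 1.2
CYP2B6: 0.45 × 3.1 = 1.395
Other: 0.07 (unchanged)
New clearance relative to baseline: 1.2 + 1.395 + 0.07 = 2.665.
Dividing the baseline by the relative clearance: 44.4 / 2.665 = 16.7 ng/mL.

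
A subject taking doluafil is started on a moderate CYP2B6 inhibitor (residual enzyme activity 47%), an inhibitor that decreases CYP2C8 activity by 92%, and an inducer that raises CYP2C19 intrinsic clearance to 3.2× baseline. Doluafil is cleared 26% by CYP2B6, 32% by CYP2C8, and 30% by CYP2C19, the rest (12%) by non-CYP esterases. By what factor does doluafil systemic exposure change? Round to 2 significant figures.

0.81

The CYP2B6 pathway (26% of clearance) is reduced to 0.47× activity: 0.26 × 0.47 = 0.1222.
The CYP2C8 pathway (32% of clearance) falls to 0.08× activity: 0.32 × 0.08 = 0.0256.
The CYP2C19 pathway (30% of clearance) rises to 3.2× activity: 0.3 × 3.2 = 0.96.
The remaining 12% of clearance is unaffected.
New clearance relative to baseline: 0.1222 + 0.0256 + 0.96 + 0.12 = 1.2278.
Net systemic exposure ratio = 1 / 1.2278 = 0.81.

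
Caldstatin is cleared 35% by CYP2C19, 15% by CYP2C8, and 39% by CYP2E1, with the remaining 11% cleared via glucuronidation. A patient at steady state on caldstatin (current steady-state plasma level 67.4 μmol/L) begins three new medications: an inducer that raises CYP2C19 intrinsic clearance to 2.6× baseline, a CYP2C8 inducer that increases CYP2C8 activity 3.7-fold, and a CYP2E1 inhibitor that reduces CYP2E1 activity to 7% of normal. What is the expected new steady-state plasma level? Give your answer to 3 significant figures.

CYP2C19: 0.35 × 2.6 = 0.91
CYP2C8: 0.15 × 3.7 = 0.555
CYP2E1: 0.39 × 0.07 = 0.0273
Other: 0.11 (unchanged)
CL_new/CL_old = 0.91 + 0.555 + 0.0273 + 0.11 = 1.6023.
Dividing the baseline by the relative clearance: 67.4 / 1.6023 = 42.1 μmol/L.

42.1 μmol/L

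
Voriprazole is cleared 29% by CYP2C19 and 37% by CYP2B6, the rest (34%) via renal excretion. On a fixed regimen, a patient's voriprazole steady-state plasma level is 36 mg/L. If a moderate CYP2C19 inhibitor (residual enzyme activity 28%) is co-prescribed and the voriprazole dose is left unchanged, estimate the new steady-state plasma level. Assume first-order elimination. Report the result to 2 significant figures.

46 mg/L

CYP2C19: 0.29 × 0.28 = 0.0812
CYP2B6: 0.37 (unchanged)
Other: 0.34 (unchanged)
Relative clearance = 0.0812 + 0.37 + 0.34 = 0.7912.
With dosing unchanged, steady-state plasma level scales as 1/CL: 36 / 0.7912 = 46 mg/L.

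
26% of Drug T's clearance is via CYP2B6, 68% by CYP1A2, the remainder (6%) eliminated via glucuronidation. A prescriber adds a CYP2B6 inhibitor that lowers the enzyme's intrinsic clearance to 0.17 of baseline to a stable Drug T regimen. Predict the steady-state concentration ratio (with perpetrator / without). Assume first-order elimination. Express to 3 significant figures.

The CYP2B6 pathway (26% of clearance) is reduced to 0.17× activity: 0.26 × 0.17 = 0.0442.
CYP1A2 (68%) and the residual 6% are unaffected.
CL_new/CL_old = 0.0442 + 0.68 + 0.06 = 0.7842.
Steady-state concentration ratio = CL_old/CL_new = 1 / 0.7842 = 1.28.

1.28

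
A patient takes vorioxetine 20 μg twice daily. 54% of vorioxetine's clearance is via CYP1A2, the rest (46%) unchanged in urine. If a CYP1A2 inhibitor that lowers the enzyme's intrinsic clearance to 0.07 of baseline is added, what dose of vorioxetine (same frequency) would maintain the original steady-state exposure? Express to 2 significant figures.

10 μg

The CYP1A2 pathway (54% of clearance) is reduced to 0.07× activity: 0.54 × 0.07 = 0.0378.
The remaining 46% of clearance is unaffected.
New clearance relative to baseline: 0.0378 + 0.46 = 0.4978.
Exposure is unchanged when dose changes in proportion to clearance. New dose = 20 μg × 0.4978 = 10 μg.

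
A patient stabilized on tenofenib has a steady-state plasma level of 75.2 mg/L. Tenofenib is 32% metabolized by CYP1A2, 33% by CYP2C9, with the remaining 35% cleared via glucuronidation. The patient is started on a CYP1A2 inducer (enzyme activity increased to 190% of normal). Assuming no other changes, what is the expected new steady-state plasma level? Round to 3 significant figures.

58.4 mg/L

The CYP1A2 pathway (32% of clearance) is boosted to 1.9× activity: 0.32 × 1.9 = 0.608.
CYP2C9 (33%) and the residual 35% are unaffected.
New clearance relative to baseline: 0.608 + 0.33 + 0.35 = 1.288.
With dosing unchanged, steady-state plasma level scales as 1/CL: 75.2 / 1.288 = 58.4 mg/L.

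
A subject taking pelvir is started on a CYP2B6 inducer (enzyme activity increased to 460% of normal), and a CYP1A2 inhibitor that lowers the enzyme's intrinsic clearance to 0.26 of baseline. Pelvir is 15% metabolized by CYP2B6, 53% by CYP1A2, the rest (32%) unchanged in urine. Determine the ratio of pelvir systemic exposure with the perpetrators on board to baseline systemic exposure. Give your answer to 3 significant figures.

CYP2B6: 0.15 × 4.6 = 0.69
CYP1A2: 0.53 × 0.26 = 0.1378
Other: 0.32 (unchanged)
New clearance relative to baseline: 0.69 + 0.1378 + 0.32 = 1.1478.
Net systemic exposure ratio = 1 / 1.1478 = 0.871.

0.871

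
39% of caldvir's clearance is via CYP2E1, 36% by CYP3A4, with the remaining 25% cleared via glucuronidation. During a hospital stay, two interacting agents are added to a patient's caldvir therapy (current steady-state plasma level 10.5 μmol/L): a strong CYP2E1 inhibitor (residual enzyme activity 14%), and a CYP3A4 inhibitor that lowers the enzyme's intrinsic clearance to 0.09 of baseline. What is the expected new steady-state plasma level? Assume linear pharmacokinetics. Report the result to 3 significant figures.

CYP2E1: 0.39 × 0.14 = 0.0546
CYP3A4: 0.36 × 0.09 = 0.0324
Other: 0.25 (unchanged)
Relative clearance = 0.0546 + 0.0324 + 0.25 = 0.337.
Dividing the baseline by the relative clearance: 10.5 / 0.337 = 31.2 μmol/L.

31.2 μmol/L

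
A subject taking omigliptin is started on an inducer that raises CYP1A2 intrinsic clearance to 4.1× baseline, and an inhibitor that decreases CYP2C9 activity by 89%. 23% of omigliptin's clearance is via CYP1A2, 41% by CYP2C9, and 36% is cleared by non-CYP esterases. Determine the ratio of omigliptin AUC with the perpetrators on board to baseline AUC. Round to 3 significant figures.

The CYP1A2 pathway (23% of clearance) rises to 4.1× activity: 0.23 × 4.1 = 0.943.
The CYP2C9 pathway (41% of clearance) falls to 0.11× activity: 0.41 × 0.11 = 0.0451.
The remaining 36% of clearance is unaffected.
Relative clearance = 0.943 + 0.0451 + 0.36 = 1.3481.
Net AUC ratio = 1 / 1.3481 = 0.742.

0.742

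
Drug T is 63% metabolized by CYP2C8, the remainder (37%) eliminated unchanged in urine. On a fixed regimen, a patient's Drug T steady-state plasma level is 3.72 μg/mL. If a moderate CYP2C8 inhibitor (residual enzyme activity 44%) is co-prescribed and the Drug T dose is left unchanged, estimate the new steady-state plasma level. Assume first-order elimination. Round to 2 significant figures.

CYP2C8: 0.63 × 0.44 = 0.2772
Other: 0.37 (unchanged)
New clearance relative to baseline: 0.2772 + 0.37 = 0.6472.
Steady-state plasma level ∝ 1/CL, so new value = 3.72 / 0.6472 = 5.7 μg/mL.

5.7 μg/mL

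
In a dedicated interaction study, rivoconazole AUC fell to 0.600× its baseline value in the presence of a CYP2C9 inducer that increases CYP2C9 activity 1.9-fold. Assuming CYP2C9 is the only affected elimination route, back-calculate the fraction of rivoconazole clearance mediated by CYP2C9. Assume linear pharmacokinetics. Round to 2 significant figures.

CL'/CL = 1 / 0.600 = 1.667
1.9·fm + (1 − fm) = 1.667
fm = (1.667 − 1) / (1.9 − 1) = 0.74

0.74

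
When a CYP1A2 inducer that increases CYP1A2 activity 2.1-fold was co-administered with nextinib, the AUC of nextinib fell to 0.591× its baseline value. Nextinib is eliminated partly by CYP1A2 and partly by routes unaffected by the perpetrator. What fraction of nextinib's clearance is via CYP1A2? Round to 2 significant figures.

Write x for the fraction cleared via CYP1A2. The observed AUC change means clearance rose to 1/0.591 = 1.692 of baseline.
Only the CYP1A2 route changed, so 1.692 = x·2.1 + (1 − x), giving x = 0.63.

0.63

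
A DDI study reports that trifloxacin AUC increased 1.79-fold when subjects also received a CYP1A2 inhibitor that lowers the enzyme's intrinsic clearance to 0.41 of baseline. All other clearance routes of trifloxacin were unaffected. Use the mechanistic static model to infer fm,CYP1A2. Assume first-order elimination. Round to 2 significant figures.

0.75

CL'/CL = 1 / 1.79 = 0.5587
0.41·fm + (1 − fm) = 0.5587
fm = (0.5587 − 1) / (0.41 − 1) = 0.75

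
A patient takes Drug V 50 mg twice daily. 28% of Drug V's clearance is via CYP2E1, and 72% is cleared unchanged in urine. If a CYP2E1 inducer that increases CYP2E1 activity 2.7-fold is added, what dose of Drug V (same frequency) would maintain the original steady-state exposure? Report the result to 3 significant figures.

The CYP2E1 pathway (28% of clearance) rises to 2.7× activity: 0.28 × 2.7 = 0.756.
The remaining 72% of clearance is unaffected.
CL_new/CL_old = 0.756 + 0.72 = 1.476.
To maintain the same steady-state level, dose must scale with clearance: new dose = 50 × 1.476 = 73.8 mg.

73.8 mg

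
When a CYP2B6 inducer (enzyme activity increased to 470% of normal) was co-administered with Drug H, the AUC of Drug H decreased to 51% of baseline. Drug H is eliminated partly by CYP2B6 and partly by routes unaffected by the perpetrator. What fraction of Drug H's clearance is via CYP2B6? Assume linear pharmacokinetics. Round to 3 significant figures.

Let fm be the CYP2B6 fraction. New clearance relative to baseline = fm × 4.7 + (1 − fm).
AUC ratio = 1 / (new CL fraction), so new CL fraction = 1 / 0.510 = 1.961.
fm × 4.7 + 1 − fm = 1.961  ⇒  fm × (4.7 − 1) = 0.9608  ⇒  fm = 0.260.

0.260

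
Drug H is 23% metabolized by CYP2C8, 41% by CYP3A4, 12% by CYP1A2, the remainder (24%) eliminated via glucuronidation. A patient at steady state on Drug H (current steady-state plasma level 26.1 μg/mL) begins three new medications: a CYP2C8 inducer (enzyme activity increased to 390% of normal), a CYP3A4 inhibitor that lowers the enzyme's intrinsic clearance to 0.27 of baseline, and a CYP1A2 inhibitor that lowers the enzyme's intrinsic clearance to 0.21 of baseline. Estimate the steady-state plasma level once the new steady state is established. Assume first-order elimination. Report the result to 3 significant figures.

20.5 μg/mL

The CYP2C8 pathway (23% of clearance) is boosted to 3.9× activity: 0.23 × 3.9 = 0.897.
The CYP3A4 pathway (41% of clearance) falls to 0.27× activity: 0.41 × 0.27 = 0.1107.
The CYP1A2 pathway (12% of clearance) drops to 0.21× activity: 0.12 × 0.21 = 0.0252.
The remaining 24% of clearance is unaffected.
CL_new/CL_old = 0.897 + 0.1107 + 0.0252 + 0.24 = 1.2729.
New steady-state plasma level = 26.1 / 1.2729 = 20.5 μg/mL (concentration scales inversely with clearance).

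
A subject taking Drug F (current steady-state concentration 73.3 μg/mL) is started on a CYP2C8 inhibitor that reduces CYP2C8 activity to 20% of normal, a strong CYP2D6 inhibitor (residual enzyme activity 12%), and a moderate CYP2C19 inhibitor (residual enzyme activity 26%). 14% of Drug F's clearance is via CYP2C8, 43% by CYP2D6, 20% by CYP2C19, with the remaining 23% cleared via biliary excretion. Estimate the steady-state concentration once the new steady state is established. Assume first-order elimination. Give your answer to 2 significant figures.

The CYP2C8 pathway (14% of clearance) is reduced to 0.2× activity: 0.14 × 0.2 = 0.028.
The CYP2D6 pathway (43% of clearance) falls to 0.12× activity: 0.43 × 0.12 = 0.0516.
The CYP2C19 pathway (20% of clearance) drops to 0.26× activity: 0.2 × 0.26 = 0.052.
The remaining 23% of clearance is unaffected.
CL_new/CL_old = 0.028 + 0.0516 + 0.052 + 0.23 = 0.3616.
Dividing the baseline by the relative clearance: 73.3 / 0.3616 = 2.0 × 10² μg/mL.

2.0 × 10² μg/mL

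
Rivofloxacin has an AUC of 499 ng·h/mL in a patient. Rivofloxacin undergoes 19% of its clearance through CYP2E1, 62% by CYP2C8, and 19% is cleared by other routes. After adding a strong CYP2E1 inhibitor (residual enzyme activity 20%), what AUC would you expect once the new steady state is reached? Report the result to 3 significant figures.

The CYP2E1 pathway (19% of clearance) drops to 0.2× activity: 0.19 × 0.2 = 0.038.
CYP2C8 (62%) and the residual 19% are unaffected.
CL_new/CL_old = 0.038 + 0.62 + 0.19 = 0.848.
AUC ∝ 1/CL, so new value = 499 / 0.848 = 588 ng·h/mL.

588 ng·h/mL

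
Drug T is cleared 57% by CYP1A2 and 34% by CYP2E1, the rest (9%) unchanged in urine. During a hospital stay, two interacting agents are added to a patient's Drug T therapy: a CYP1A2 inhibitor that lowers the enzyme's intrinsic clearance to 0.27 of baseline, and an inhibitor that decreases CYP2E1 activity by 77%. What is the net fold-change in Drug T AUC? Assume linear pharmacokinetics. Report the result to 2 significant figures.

CYP1A2: 0.57 × 0.27 = 0.1539
CYP2E1: 0.34 × 0.23 = 0.0782
Other: 0.09 (unchanged)
CL_new/CL_old = 0.1539 + 0.0782 + 0.09 = 0.3221.
Net AUC ratio = 1 / 0.3221 = 3.1.

3.1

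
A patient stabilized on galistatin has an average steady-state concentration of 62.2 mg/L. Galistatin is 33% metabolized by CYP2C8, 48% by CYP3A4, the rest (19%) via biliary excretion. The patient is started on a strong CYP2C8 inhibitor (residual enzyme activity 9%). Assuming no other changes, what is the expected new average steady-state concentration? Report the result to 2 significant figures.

The CYP2C8 pathway (33% of clearance) is reduced to 0.09× activity: 0.33 × 0.09 = 0.0297.
CYP3A4 (48%) and the residual 19% are unaffected.
CL_new/CL_old = 0.0297 + 0.48 + 0.19 = 0.6997.
Average steady-state concentration ∝ 1/CL, so new value = 62.2 / 0.6997 = 89 mg/L.

89 mg/L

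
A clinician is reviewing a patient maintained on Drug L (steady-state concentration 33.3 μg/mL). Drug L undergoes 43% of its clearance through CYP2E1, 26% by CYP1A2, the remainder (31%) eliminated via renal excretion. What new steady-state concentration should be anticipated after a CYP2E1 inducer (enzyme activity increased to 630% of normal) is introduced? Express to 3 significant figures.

The CYP2E1 pathway (43% of clearance) rises to 6.3× activity: 0.43 × 6.3 = 2.709.
CYP1A2 (26%) and the residual 31% are unaffected.
New clearance relative to baseline: 2.709 + 0.26 + 0.31 = 3.279.
New steady-state concentration = baseline ÷ relative clearance = 33.3 / 3.279 = 10.2 μg/mL.

10.2 μg/mL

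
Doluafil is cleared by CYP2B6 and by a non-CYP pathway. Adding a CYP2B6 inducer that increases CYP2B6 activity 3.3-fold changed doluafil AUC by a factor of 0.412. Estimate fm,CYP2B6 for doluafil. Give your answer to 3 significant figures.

Let x = fm,CYP2B6. Because AUC ∝ 1/CL, relative clearance rose to 1/0.412 = 2.427.
Setting x·3.3 + (1 − x) = 2.427 and solving: x = (2.427 − 1)/(3.3 − 1) = 0.621.

0.621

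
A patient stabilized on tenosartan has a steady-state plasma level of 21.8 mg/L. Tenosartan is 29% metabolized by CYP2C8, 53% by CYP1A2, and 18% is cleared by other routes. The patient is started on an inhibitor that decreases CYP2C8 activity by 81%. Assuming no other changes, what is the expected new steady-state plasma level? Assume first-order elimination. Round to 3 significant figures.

28.5 mg/L

The CYP2C8 pathway (29% of clearance) drops to 0.19× activity: 0.29 × 0.19 = 0.0551.
CYP1A2 (53%) and the residual 18% are unaffected.
New clearance relative to baseline: 0.0551 + 0.53 + 0.18 = 0.7651.
New steady-state plasma level = baseline ÷ relative clearance = 21.8 / 0.7651 = 28.5 mg/L.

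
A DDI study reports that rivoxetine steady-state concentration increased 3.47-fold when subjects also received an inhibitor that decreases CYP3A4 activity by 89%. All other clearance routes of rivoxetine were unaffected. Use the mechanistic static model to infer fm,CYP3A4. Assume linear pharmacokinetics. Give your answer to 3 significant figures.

0.800

CL'/CL = 1 / 3.47 = 0.2882
0.11·fm + (1 − fm) = 0.2882
fm = (0.2882 − 1) / (0.11 − 1) = 0.800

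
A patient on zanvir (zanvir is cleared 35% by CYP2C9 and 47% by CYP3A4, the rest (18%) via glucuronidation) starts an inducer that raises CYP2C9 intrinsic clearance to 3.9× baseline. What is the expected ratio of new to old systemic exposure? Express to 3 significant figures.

0.496

CYP2C9: 0.35 × 3.9 = 1.365
CYP3A4: 0.47 (unchanged)
Other: 0.18 (unchanged)
CL_new/CL_old = 1.365 + 0.47 + 0.18 = 2.015.
Systemic exposure is inversely proportional to clearance, so the fold-change is 1 / 2.015 = 0.496.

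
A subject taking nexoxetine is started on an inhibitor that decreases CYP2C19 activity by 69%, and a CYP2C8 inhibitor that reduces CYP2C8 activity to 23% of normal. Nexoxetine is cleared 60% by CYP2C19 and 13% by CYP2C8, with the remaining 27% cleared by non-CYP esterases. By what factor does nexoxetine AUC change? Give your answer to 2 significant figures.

The CYP2C19 pathway (60% of clearance) is reduced to 0.31× activity: 0.6 × 0.31 = 0.186.
The CYP2C8 pathway (13% of clearance) is reduced to 0.23× activity: 0.13 × 0.23 = 0.0299.
The remaining 27% of clearance is unaffected.
Relative clearance = 0.186 + 0.0299 + 0.27 = 0.4859.
Net AUC ratio = 1 / 0.4859 = 2.1.

2.1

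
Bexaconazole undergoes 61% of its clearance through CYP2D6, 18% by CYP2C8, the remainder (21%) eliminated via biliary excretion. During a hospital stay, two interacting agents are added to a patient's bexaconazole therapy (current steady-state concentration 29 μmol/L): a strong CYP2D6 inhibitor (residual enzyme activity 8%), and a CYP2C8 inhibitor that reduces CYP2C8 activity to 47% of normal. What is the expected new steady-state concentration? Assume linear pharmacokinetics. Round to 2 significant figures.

The CYP2D6 pathway (61% of clearance) falls to 0.08× activity: 0.61 × 0.08 = 0.0488.
The CYP2C8 pathway (18% of clearance) is reduced to 0.47× activity: 0.18 × 0.47 = 0.0846.
The remaining 21% of clearance is unaffected.
CL_new/CL_old = 0.0488 + 0.0846 + 0.21 = 0.3434.
New steady-state concentration = 29 / 0.3434 = 84 μmol/L (concentration scales inversely with clearance).

84 μmol/L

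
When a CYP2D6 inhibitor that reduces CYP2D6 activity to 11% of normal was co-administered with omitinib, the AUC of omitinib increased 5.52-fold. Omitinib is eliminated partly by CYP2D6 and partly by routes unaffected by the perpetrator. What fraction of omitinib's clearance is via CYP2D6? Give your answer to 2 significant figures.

Write x for the fraction cleared via CYP2D6. The observed AUC change means clearance fell to 1/5.52 = 0.1812 of baseline.
Setting x·0.11 + (1 − x) = 0.1812 and solving: x = (0.1812 − 1)/(0.11 − 1) = 0.92.

0.92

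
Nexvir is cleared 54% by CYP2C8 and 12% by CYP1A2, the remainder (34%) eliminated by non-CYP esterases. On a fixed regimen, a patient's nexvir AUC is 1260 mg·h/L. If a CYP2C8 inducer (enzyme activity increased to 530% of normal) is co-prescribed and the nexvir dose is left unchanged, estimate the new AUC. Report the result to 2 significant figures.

3.8 × 10² mg·h/L

The CYP2C8 pathway (54% of clearance) rises to 5.3× activity: 0.54 × 5.3 = 2.862.
CYP1A2 (12%) and the residual 34% are unaffected.
CL_new/CL_old = 2.862 + 0.12 + 0.34 = 3.322.
AUC ∝ 1/CL, so new value = 1260 / 3.322 = 3.8 × 10² mg·h/L.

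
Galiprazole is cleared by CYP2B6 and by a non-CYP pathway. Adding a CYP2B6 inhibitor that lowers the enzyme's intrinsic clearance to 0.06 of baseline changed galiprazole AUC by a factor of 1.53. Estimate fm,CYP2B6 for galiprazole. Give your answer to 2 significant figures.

0.37

Let x = fm,CYP2B6. Because AUC ∝ 1/CL, relative clearance fell to 1/1.53 = 0.6536.
Setting x·0.06 + (1 − x) = 0.6536 and solving: x = (0.6536 − 1)/(0.06 − 1) = 0.37.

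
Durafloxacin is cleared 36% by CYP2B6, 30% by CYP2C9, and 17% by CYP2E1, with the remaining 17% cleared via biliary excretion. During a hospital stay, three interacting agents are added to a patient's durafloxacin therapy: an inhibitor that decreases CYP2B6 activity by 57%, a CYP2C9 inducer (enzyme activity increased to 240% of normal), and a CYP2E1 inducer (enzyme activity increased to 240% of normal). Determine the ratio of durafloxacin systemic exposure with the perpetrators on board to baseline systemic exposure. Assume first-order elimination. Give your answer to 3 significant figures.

The CYP2B6 pathway (36% of clearance) is reduced to 0.43× activity: 0.36 × 0.43 = 0.1548.
The CYP2C9 pathway (30% of clearance) is boosted to 2.4× activity: 0.3 × 2.4 = 0.72.
The CYP2E1 pathway (17% of clearance) rises to 2.4× activity: 0.17 × 2.4 = 0.408.
Non-CYP routes (17%) are unchanged.
New clearance relative to baseline: 0.1548 + 0.72 + 0.408 + 0.17 = 1.4528.
Because systemic exposure varies inversely with clearance, the combined effect is 1 / 1.4528 = 0.688.

0.688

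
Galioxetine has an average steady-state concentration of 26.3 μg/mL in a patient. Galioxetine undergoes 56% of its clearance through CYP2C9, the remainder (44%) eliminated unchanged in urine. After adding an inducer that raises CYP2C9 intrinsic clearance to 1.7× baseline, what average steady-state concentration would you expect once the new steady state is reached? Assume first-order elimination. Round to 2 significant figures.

The CYP2C9 pathway (56% of clearance) increases to 1.7× activity: 0.56 × 1.7 = 0.952.
Non-CYP routes (44%) are unchanged.
New clearance relative to baseline: 0.952 + 0.44 = 1.392.
New average steady-state concentration = baseline ÷ relative clearance = 26.3 / 1.392 = 19 μg/mL.

19 μg/mL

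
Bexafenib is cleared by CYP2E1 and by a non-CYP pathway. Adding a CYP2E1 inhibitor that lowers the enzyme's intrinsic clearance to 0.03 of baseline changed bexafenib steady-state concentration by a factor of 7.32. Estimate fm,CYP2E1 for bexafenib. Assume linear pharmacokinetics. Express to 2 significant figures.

Call the CYP2E1 fraction fm. After the interaction, CL_new/CL_old = fm × 0.03 + (1 − fm).
Steady-state concentration ratio = 1 / (new CL fraction), so new CL fraction = 1 / 7.32 = 0.1366.
fm × 0.03 + 1 − fm = 0.1366  ⇒  fm × (0.03 − 1) = −0.8634  ⇒  fm = 0.89.

0.89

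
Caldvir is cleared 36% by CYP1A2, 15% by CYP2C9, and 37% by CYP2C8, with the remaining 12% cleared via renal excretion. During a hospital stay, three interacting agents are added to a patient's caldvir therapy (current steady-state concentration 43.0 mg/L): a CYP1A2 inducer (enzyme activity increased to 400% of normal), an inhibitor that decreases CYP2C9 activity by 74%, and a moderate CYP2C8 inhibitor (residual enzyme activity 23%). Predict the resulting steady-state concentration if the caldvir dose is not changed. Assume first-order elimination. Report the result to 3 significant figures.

The CYP1A2 pathway (36% of clearance) rises to 4× activity: 0.36 × 4 = 1.44.
The CYP2C9 pathway (15% of clearance) is reduced to 0.26× activity: 0.15 × 0.26 = 0.039.
The CYP2C8 pathway (37% of clearance) drops to 0.23× activity: 0.37 × 0.23 = 0.0851.
The remaining 12% of clearance is unaffected.
CL_new/CL_old = 1.44 + 0.039 + 0.0851 + 0.12 = 1.6841.
Dividing the baseline by the relative clearance: 43.0 / 1.6841 = 25.5 mg/L.

25.5 mg/L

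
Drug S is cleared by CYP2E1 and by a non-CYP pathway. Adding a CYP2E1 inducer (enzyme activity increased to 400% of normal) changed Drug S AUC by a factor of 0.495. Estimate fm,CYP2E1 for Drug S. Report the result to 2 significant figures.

0.34

CL'/CL = 1 / 0.495 = 2.02
4·fm + (1 − fm) = 2.02
fm = (2.02 − 1) / (4 − 1) = 0.34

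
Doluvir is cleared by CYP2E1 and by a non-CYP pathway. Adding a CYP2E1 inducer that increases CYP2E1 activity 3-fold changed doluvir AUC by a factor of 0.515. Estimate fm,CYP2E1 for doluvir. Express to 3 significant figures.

0.471

Let x = fm,CYP2E1. Because AUC ∝ 1/CL, relative clearance rose to 1/0.515 = 1.942.
Setting x·3 + (1 − x) = 1.942 and solving: x = (1.942 − 1)/(3 − 1) = 0.471.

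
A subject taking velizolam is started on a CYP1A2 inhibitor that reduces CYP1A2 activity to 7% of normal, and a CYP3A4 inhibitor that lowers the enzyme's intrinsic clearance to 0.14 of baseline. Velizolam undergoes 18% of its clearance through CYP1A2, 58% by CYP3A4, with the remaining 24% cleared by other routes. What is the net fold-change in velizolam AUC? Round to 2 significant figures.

The CYP1A2 pathway (18% of clearance) falls to 0.07× activity: 0.18 × 0.07 = 0.0126.
The CYP3A4 pathway (58% of clearance) falls to 0.14× activity: 0.58 × 0.14 = 0.0812.
The remaining 24% of clearance is unaffected.
CL_new/CL_old = 0.0126 + 0.0812 + 0.24 = 0.3338.
AUC ∝ 1/CL: fold-change = 1 / 0.3338 = 3.0.

3.0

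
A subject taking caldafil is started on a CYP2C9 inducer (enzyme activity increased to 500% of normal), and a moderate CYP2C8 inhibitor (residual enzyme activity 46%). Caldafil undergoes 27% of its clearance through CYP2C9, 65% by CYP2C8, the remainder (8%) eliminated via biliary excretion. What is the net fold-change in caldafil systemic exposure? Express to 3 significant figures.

0.578

The CYP2C9 pathway (27% of clearance) increases to 5× activity: 0.27 × 5 = 1.35.
The CYP2C8 pathway (65% of clearance) is reduced to 0.46× activity: 0.65 × 0.46 = 0.299.
The remaining 8% of clearance is unaffected.
New clearance relative to baseline: 1.35 + 0.299 + 0.08 = 1.729.
Systemic exposure ∝ 1/CL: fold-change = 1 / 1.729 = 0.578.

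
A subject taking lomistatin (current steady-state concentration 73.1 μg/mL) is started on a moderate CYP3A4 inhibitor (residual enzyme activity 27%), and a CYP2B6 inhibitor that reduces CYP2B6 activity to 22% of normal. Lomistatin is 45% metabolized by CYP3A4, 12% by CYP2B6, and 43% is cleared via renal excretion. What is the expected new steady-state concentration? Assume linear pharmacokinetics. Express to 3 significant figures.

126 μg/mL

CYP3A4: 0.45 × 0.27 = 0.1215
CYP2B6: 0.12 × 0.22 = 0.0264
Other: 0.43 (unchanged)
CL_new/CL_old = 0.1215 + 0.0264 + 0.43 = 0.5779.
Steady-state concentration ∝ 1/CL: new value = 73.1 / 0.5779 = 126 μg/mL.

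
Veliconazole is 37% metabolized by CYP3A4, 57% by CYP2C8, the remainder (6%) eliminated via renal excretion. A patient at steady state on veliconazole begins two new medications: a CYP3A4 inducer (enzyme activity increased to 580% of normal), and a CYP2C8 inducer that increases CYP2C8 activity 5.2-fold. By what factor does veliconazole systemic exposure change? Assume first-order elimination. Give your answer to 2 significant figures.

0.19

CYP3A4: 0.37 × 5.8 = 2.146
CYP2C8: 0.57 × 5.2 = 2.964
Other: 0.06 (unchanged)
CL_new/CL_old = 2.146 + 2.964 + 0.06 = 5.17.
Systemic exposure ∝ 1/CL: fold-change = 1 / 5.17 = 0.19.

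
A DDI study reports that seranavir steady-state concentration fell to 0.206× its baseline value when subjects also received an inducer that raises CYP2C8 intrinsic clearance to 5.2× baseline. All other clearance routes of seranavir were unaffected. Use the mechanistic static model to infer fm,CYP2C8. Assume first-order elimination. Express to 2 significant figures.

Call the CYP2C8 fraction fm. After the interaction, CL_new/CL_old = fm × 5.2 + (1 − fm).
Steady-state concentration ratio = 1 / (new CL fraction), so new CL fraction = 1 / 0.206 = 4.854.
fm × 5.2 + 1 − fm = 4.854  ⇒  fm × (5.2 − 1) = 3.854  ⇒  fm = 0.92.

0.92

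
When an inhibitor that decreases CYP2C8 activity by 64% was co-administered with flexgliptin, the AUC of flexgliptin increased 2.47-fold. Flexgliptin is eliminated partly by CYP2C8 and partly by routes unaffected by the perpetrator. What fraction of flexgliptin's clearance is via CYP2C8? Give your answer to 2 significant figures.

0.93

Call the CYP2C8 fraction fm. After the interaction, CL_new/CL_old = fm × 0.36 + (1 − fm).
AUC ratio = 1 / (new CL fraction), so new CL fraction = 1 / 2.47 = 0.4049.
fm × 0.36 + 1 − fm = 0.4049  ⇒  fm × (0.36 − 1) = −0.5951  ⇒  fm = 0.93.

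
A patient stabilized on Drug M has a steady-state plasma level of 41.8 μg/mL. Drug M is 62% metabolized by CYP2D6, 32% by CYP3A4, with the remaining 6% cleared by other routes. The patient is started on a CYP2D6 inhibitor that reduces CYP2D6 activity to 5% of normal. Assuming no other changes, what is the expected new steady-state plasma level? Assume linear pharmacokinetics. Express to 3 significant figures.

102 μg/mL

The CYP2D6 pathway (62% of clearance) is reduced to 0.05× activity: 0.62 × 0.05 = 0.031.
CYP3A4 (32%) and the residual 6% are unaffected.
Relative clearance = 0.031 + 0.32 + 0.06 = 0.411.
With dosing unchanged, steady-state plasma level scales as 1/CL: 41.8 / 0.411 = 102 μg/mL.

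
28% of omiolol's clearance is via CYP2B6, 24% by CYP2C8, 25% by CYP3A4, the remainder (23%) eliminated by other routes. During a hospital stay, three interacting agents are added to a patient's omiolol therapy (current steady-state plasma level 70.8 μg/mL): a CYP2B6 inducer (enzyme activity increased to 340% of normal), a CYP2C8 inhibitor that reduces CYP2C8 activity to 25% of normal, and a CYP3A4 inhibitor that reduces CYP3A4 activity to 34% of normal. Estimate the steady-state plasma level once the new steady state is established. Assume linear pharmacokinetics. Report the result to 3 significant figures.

53.4 μg/mL

CYP2B6: 0.28 × 3.4 = 0.952
CYP2C8: 0.24 × 0.25 = 0.06
CYP3A4: 0.25 × 0.34 = 0.085
Other: 0.23 (unchanged)
CL_new/CL_old = 0.952 + 0.06 + 0.085 + 0.23 = 1.327.
New steady-state plasma level = 70.8 / 1.327 = 53.4 μg/mL (concentration scales inversely with clearance).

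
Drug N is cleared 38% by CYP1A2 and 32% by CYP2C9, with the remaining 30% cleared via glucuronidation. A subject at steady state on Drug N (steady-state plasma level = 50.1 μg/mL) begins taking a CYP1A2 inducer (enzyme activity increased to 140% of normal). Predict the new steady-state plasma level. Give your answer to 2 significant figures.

43 μg/mL

CYP1A2: 0.38 × 1.4 = 0.532
CYP2C9: 0.32 (unchanged)
Other: 0.3 (unchanged)
New clearance relative to baseline: 0.532 + 0.32 + 0.3 = 1.152.
Steady-state plasma level ∝ 1/CL, so new value = 50.1 / 1.152 = 43 μg/mL.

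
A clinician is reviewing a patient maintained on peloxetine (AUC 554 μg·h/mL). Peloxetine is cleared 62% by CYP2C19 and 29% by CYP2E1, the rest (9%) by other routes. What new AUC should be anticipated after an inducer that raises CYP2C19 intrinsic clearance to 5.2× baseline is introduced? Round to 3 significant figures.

The CYP2C19 pathway (62% of clearance) increases to 5.2× activity: 0.62 × 5.2 = 3.224.
CYP2E1 (29%) and the residual 9% are unaffected.
CL_new/CL_old = 3.224 + 0.29 + 0.09 = 3.604.
New AUC = baseline ÷ relative clearance = 554 / 3.604 = 154 μg·h/mL.

154 μg·h/mL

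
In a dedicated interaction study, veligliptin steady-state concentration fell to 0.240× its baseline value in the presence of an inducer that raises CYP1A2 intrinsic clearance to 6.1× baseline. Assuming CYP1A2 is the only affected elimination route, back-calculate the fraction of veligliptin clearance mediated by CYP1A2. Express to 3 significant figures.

0.621

CL'/CL = 1 / 0.240 = 4.167
6.1·fm + (1 − fm) = 4.167
fm = (4.167 − 1) / (6.1 − 1) = 0.621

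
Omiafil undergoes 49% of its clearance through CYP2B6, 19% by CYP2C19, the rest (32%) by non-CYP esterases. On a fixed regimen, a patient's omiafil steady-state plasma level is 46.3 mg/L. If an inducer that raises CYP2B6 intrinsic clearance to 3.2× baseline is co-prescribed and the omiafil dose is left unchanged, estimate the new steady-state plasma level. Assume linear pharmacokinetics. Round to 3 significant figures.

22.3 mg/L

CYP2B6: 0.49 × 3.2 = 1.568
CYP2C19: 0.19 (unchanged)
Other: 0.32 (unchanged)
Relative clearance = 1.568 + 0.19 + 0.32 = 2.078.
New steady-state plasma level = baseline ÷ relative clearance = 46.3 / 2.078 = 22.3 mg/L.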